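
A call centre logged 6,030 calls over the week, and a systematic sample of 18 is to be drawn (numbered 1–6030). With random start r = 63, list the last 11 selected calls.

k = N/n = 6030/18 = 335
8th selection = 63 + 7×335 = 2408
9th: 2408 + 335 = 2743
10th: 2743 + 335 = 3078
11th: 3078 + 335 = 3413
12th: 3413 + 335 = 3748
13th: 3748 + 335 = 4083
14th: 4083 + 335 = 4418
15th: 4418 + 335 = 4753
16th: 4753 + 335 = 5088
17th: 5088 + 335 = 5423
18th: 5423 + 335 = 5758

2408, 2743, 3078, 3413, 3748, 4083, 4418, 4753, 5088, 5423, 5758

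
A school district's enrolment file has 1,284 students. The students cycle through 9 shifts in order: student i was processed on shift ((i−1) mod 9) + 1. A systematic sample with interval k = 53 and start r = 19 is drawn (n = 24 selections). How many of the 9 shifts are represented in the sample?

Consecutive selections differ by k = 53, so their shift numbers differ by 53 mod 9 = 8.
gcd(53, 9) = 1, so the sample visits 9/1 = 9 distinct residues mod 9.
Start 19 is shift 1; the shifts hit are 1, 2, 3, 4, 5, 6, 7, 8, 9.

9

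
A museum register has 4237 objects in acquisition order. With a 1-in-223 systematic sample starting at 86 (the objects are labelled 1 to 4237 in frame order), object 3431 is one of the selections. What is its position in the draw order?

16

k = 223
position = (3431 − 86)/223 + 1 = 3345/223 + 1 = 15 + 1 = 16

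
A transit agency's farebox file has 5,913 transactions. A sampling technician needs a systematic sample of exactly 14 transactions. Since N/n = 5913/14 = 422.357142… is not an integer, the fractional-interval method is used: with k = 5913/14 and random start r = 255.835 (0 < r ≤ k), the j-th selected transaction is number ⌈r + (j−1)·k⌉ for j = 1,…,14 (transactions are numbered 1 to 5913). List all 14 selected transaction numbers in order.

256, 679, 1101, 1523, 1946, 2368, 2790, 3213, 3635, 4058, 4480, 4902, 5325, 5747

j=1: r + 0k = 255.835 → ⌈·⌉ = 256
j=2: r + 1k = 678.192142… → ⌈·⌉ = 679
j=3: r + 2k = 1100.549285… → ⌈·⌉ = 1101
j=4: r + 3k = 1522.906428… → ⌈·⌉ = 1523
j=5: r + 4k = 1945.263571… → ⌈·⌉ = 1946
j=6: r + 5k = 2367.620714… → ⌈·⌉ = 2368
j=7: r + 6k = 2789.977857… → ⌈·⌉ = 2790
j=8: r + 7k = 3212.335 → ⌈·⌉ = 3213
j=9: r + 8k = 3634.692142… → ⌈·⌉ = 3635
j=10: r + 9k = 4057.049285… → ⌈·⌉ = 4058
j=11: r + 10k = 4479.406428… → ⌈·⌉ = 4480
j=12: r + 11k = 4901.763571… → ⌈·⌉ = 4902
j=13: r + 12k = 5324.120714… → ⌈·⌉ = 5325
j=14: r + 13k = 5746.477857… → ⌈·⌉ = 5747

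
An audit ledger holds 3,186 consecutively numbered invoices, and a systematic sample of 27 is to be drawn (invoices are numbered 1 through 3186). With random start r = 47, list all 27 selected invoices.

47, 165, 283, 401, 519, 637, 755, 873, 991, 1109, 1227, 1345, 1463, 1581, 1699, 1817, 1935, 2053, 2171, 2289, 2407, 2525, 2643, 2761, 2879, 2997, 3115

k = N/n = 3186/27 = 118
invoice 1: 47
invoice 2: 47 + 118 = 165
invoice 3: 165 + 118 = 283
invoice 4: 283 + 118 = 401
invoice 5: 401 + 118 = 519
invoice 6: 519 + 118 = 637
invoice 7: 637 + 118 = 755
invoice 8: 755 + 118 = 873
invoice 9: 873 + 118 = 991
invoice 10: 991 + 118 = 1109
invoice 11: 1109 + 118 = 1227
invoice 12: 1227 + 118 = 1345
invoice 13: 1345 + 118 = 1463
invoice 14: 1463 + 118 = 1581
invoice 15: 1581 + 118 = 1699
invoice 16: 1699 + 118 = 1817
invoice 17: 1817 + 118 = 1935
invoice 18: 1935 + 118 = 2053
invoice 19: 2053 + 118 = 2171
invoice 20: 2171 + 118 = 2289
invoice 21: 2289 + 118 = 2407
invoice 22: 2407 + 118 = 2525
invoice 23: 2525 + 118 = 2643
invoice 24: 2643 + 118 = 2761
invoice 25: 2761 + 118 = 2879
invoice 26: 2879 + 118 = 2997
invoice 27: 2997 + 118 = 3115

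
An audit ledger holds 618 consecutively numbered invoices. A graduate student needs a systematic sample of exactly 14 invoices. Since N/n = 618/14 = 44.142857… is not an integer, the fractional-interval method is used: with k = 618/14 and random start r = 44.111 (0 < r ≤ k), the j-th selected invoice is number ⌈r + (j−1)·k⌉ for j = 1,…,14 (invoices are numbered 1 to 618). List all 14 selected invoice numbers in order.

45, 89, 133, 177, 221, 265, 309, 354, 398, 442, 486, 530, 574, 618

j=1: r + 0k = 44.111 → ⌈·⌉ = 45
j=2: r + 1k = 88.253857… → ⌈·⌉ = 89
j=3: r + 2k = 132.396714… → ⌈·⌉ = 133
j=4: r + 3k = 176.539571… → ⌈·⌉ = 177
j=5: r + 4k = 220.682428… → ⌈·⌉ = 221
j=6: r + 5k = 264.825285… → ⌈·⌉ = 265
j=7: r + 6k = 308.968142… → ⌈·⌉ = 309
j=8: r + 7k = 353.111 → ⌈·⌉ = 354
j=9: r + 8k = 397.253857… → ⌈·⌉ = 398
j=10: r + 9k = 441.396714… → ⌈·⌉ = 442
j=11: r + 10k = 485.539571… → ⌈·⌉ = 486
j=12: r + 11k = 529.682428… → ⌈·⌉ = 530
j=13: r + 12k = 573.825285… → ⌈·⌉ = 574
j=14: r + 13k = 617.968142… → ⌈·⌉ = 618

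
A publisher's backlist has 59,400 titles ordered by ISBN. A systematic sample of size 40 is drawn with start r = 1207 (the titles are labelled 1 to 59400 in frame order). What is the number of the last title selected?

k = 59400/40 = 1485
40th selection = r + (40−1)·k = 1207 + 39×1485 = 1207 + 57915 = 59122

59122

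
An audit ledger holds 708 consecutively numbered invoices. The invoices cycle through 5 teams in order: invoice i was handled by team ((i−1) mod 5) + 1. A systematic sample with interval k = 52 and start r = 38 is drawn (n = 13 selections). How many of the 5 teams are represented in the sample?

5

Consecutive selections differ by k = 52, so their team numbers differ by 52 mod 5 = 2.
gcd(52, 5) = 1, so the sample visits 5/1 = 5 distinct residues mod 5.
Start 38 is team 3; the teams hit are 1, 2, 3, 4, 5.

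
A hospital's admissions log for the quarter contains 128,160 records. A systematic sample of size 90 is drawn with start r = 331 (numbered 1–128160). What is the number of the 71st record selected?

k = 128160/90 = 1424
71st selection = r + (71−1)·k = 331 + 70×1424 = 331 + 99680 = 100011

100011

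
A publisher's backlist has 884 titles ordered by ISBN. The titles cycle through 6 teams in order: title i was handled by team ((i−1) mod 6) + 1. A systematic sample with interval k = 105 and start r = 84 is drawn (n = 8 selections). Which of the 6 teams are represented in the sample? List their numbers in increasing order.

3, 6

Consecutive selections differ by k = 105, so their team numbers differ by 105 mod 6 = 3.
gcd(105, 6) = 3, so the sample visits 6/3 = 2 distinct residues mod 6.
Start 84 is team 6; the teams hit are 3, 6.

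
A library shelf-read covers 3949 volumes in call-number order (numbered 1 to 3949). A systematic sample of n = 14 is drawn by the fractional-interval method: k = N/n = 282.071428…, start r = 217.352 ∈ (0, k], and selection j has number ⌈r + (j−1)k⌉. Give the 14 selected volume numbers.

218, 500, 782, 1064, 1346, 1628, 1910, 2192, 2474, 2756, 3039, 3321, 3603, 3885

j=1: r + 0k = 217.352 → ⌈·⌉ = 218
j=2: r + 1k = 499.423428… → ⌈·⌉ = 500
j=3: r + 2k = 781.494857… → ⌈·⌉ = 782
j=4: r + 3k = 1063.566285… → ⌈·⌉ = 1064
j=5: r + 4k = 1345.637714… → ⌈·⌉ = 1346
j=6: r + 5k = 1627.709142… → ⌈·⌉ = 1628
j=7: r + 6k = 1909.780571… → ⌈·⌉ = 1910
j=8: r + 7k = 2191.852 → ⌈·⌉ = 2192
j=9: r + 8k = 2473.923428… → ⌈·⌉ = 2474
j=10: r + 9k = 2755.994857… → ⌈·⌉ = 2756
j=11: r + 10k = 3038.066285… → ⌈·⌉ = 3039
j=12: r + 11k = 3320.137714… → ⌈·⌉ = 3321
j=13: r + 12k = 3602.209142… → ⌈·⌉ = 3603
j=14: r + 13k = 3884.280571… → ⌈·⌉ = 3885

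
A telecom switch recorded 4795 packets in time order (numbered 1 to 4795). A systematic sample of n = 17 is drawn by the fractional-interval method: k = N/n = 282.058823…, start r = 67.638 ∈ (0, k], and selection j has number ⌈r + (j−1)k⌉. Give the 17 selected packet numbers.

68, 350, 632, 914, 1196, 1478, 1760, 2043, 2325, 2607, 2889, 3171, 3453, 3735, 4017, 4299, 4581

j=1: r + 0k = 67.638 → ⌈·⌉ = 68
j=2: r + 1k = 349.696823… → ⌈·⌉ = 350
j=3: r + 2k = 631.755647… → ⌈·⌉ = 632
j=4: r + 3k = 913.814470… → ⌈·⌉ = 914
j=5: r + 4k = 1195.873294… → ⌈·⌉ = 1196
j=6: r + 5k = 1477.932117… → ⌈·⌉ = 1478
j=7: r + 6k = 1759.990941… → ⌈·⌉ = 1760
j=8: r + 7k = 2042.049764… → ⌈·⌉ = 2043
j=9: r + 8k = 2324.108588… → ⌈·⌉ = 2325
j=10: r + 9k = 2606.167411… → ⌈·⌉ = 2607
j=11: r + 10k = 2888.226235… → ⌈·⌉ = 2889
j=12: r + 11k = 3170.285058… → ⌈·⌉ = 3171
j=13: r + 12k = 3452.343882… → ⌈·⌉ = 3453
j=14: r + 13k = 3734.402705… → ⌈·⌉ = 3735
j=15: r + 14k = 4016.461529… → ⌈·⌉ = 4017
j=16: r + 15k = 4298.520352… → ⌈·⌉ = 4299
j=17: r + 16k = 4580.579176… → ⌈·⌉ = 4581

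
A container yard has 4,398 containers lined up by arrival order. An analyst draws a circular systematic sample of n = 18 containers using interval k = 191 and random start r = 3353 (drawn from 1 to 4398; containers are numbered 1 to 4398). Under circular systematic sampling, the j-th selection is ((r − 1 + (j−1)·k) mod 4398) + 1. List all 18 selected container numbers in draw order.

Selection 1: 3353
Selection 2: 3353 + 191 = 3544
Selection 3: 3544 + 191 = 3735
Selection 4: 3735 + 191 = 3926
Selection 5: 3926 + 191 = 4117
Selection 6: 4117 + 191 = 4308
Selection 7: 4308 + 191 = 4499 → 4499 − 4398 = 101
Selection 8: 101 + 191 = 292
Selection 9: 292 + 191 = 483
Selection 10: 483 + 191 = 674
Selection 11: 674 + 191 = 865
Selection 12: 865 + 191 = 1056
Selection 13: 1056 + 191 = 1247
Selection 14: 1247 + 191 = 1438
Selection 15: 1438 + 191 = 1629
Selection 16: 1629 + 191 = 1820
Selection 17: 1820 + 191 = 2011
Selection 18: 2011 + 191 = 2202

3353, 3544, 3735, 3926, 4117, 4308, 101, 292, 483, 674, 865, 1056, 1247, 1438, 1629, 1820, 2011, 2202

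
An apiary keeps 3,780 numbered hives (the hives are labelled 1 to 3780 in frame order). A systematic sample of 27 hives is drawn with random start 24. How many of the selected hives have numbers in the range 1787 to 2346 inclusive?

k = 3780/27 = 140
First selection ≥ 1787: 24 + ⌈(1787−24)/140⌉·140 = 24 + 13×140 = 1844
Last selection ≤ 2346: 24 + ⌊(2346−24)/140⌋·140 = 24 + 16×140 = 2264
Count = 16 − 13 + 1 = 4

4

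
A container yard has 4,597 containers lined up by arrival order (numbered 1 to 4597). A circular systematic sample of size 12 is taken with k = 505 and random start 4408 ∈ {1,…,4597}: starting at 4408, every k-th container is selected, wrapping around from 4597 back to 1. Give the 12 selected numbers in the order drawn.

Selection 1: 4408
Selection 2: 4408 + 505 = 4913 → 4913 − 4597 = 316
Selection 3: 316 + 505 = 821
Selection 4: 821 + 505 = 1326
Selection 5: 1326 + 505 = 1831
Selection 6: 1831 + 505 = 2336
Selection 7: 2336 + 505 = 2841
Selection 8: 2841 + 505 = 3346
Selection 9: 3346 + 505 = 3851
Selection 10: 3851 + 505 = 4356
Selection 11: 4356 + 505 = 4861 → 4861 − 4597 = 264
Selection 12: 264 + 505 = 769

4408, 316, 821, 1326, 1831, 2336, 2841, 3346, 3851, 4356, 264, 769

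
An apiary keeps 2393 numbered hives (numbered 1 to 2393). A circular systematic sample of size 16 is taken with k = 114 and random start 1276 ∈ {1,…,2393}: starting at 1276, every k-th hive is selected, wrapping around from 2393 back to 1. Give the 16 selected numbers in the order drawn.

Selection 1: 1276
Selection 2: 1276 + 114 = 1390
Selection 3: 1390 + 114 = 1504
Selection 4: 1504 + 114 = 1618
Selection 5: 1618 + 114 = 1732
Selection 6: 1732 + 114 = 1846
Selection 7: 1846 + 114 = 1960
Selection 8: 1960 + 114 = 2074
Selection 9: 2074 + 114 = 2188
Selection 10: 2188 + 114 = 2302
Selection 11: 2302 + 114 = 2416 → 2416 − 2393 = 23
Selection 12: 23 + 114 = 137
Selection 13: 137 + 114 = 251
Selection 14: 251 + 114 = 365
Selection 15: 365 + 114 = 479
Selection 16: 479 + 114 = 593

1276, 1390, 1504, 1618, 1732, 1846, 1960, 2074, 2188, 2302, 23, 137, 251, 365, 479, 593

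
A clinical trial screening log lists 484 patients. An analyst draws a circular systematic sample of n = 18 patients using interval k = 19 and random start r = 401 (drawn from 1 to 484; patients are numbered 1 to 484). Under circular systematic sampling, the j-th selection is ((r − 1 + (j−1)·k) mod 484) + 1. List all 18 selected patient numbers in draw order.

401, 420, 439, 458, 477, 12, 31, 50, 69, 88, 107, 126, 145, 164, 183, 202, 221, 240

Selection 1: 401
Selection 2: 401 + 19 = 420
Selection 3: 420 + 19 = 439
Selection 4: 439 + 19 = 458
Selection 5: 458 + 19 = 477
Selection 6: 477 + 19 = 496 → 496 − 484 = 12
Selection 7: 12 + 19 = 31
Selection 8: 31 + 19 = 50
Selection 9: 50 + 19 = 69
Selection 10: 69 + 19 = 88
Selection 11: 88 + 19 = 107
Selection 12: 107 + 19 = 126
Selection 13: 126 + 19 = 145
Selection 14: 145 + 19 = 164
Selection 15: 164 + 19 = 183
Selection 16: 183 + 19 = 202
Selection 17: 202 + 19 = 221
Selection 18: 221 + 19 = 240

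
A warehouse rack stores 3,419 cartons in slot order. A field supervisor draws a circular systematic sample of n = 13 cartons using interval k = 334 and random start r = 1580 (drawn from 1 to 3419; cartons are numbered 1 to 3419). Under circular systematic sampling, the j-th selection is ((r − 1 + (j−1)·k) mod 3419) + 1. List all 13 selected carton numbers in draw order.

1580, 1914, 2248, 2582, 2916, 3250, 165, 499, 833, 1167, 1501, 1835, 2169

Selection 1: 1580
Selection 2: 1580 + 334 = 1914
Selection 3: 1914 + 334 = 2248
Selection 4: 2248 + 334 = 2582
Selection 5: 2582 + 334 = 2916
Selection 6: 2916 + 334 = 3250
Selection 7: 3250 + 334 = 3584 → 3584 − 3419 = 165
Selection 8: 165 + 334 = 499
Selection 9: 499 + 334 = 833
Selection 10: 833 + 334 = 1167
Selection 11: 1167 + 334 = 1501
Selection 12: 1501 + 334 = 1835
Selection 13: 1835 + 334 = 2169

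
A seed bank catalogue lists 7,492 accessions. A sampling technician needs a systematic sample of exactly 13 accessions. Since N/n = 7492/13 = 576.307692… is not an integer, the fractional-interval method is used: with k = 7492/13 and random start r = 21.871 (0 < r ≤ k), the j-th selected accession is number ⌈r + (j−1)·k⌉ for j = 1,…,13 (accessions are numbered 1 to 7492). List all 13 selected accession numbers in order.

22, 599, 1175, 1751, 2328, 2904, 3480, 4057, 4633, 5209, 5785, 6362, 6938

j=1: r + 0k = 21.871 → ⌈·⌉ = 22
j=2: r + 1k = 598.178692… → ⌈·⌉ = 599
j=3: r + 2k = 1174.486384… → ⌈·⌉ = 1175
j=4: r + 3k = 1750.794076… → ⌈·⌉ = 1751
j=5: r + 4k = 2327.101769… → ⌈·⌉ = 2328
j=6: r + 5k = 2903.409461… → ⌈·⌉ = 2904
j=7: r + 6k = 3479.717153… → ⌈·⌉ = 3480
j=8: r + 7k = 4056.024846… → ⌈·⌉ = 4057
j=9: r + 8k = 4632.332538… → ⌈·⌉ = 4633
j=10: r + 9k = 5208.640230… → ⌈·⌉ = 5209
j=11: r + 10k = 5784.947923… → ⌈·⌉ = 5785
j=12: r + 11k = 6361.255615… → ⌈·⌉ = 6362
j=13: r + 12k = 6937.563307… → ⌈·⌉ = 6938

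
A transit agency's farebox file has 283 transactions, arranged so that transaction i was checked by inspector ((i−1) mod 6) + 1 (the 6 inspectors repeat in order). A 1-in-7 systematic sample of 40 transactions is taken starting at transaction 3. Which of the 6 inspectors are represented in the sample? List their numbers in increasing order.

Consecutive selections differ by k = 7, so their inspector numbers differ by 7 mod 6 = 1.
gcd(7, 6) = 1, so the sample visits 6/1 = 6 distinct residues mod 6.
Start 3 is inspector 3; the inspectors hit are 1, 2, 3, 4, 5, 6.

1, 2, 3, 4, 5, 6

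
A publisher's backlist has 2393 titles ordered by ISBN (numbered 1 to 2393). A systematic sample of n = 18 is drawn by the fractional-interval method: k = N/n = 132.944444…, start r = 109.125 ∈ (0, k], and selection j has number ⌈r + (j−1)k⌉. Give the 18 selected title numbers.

j=1: r + 0k = 109.125 → ⌈·⌉ = 110
j=2: r + 1k = 242.069444… → ⌈·⌉ = 243
j=3: r + 2k = 375.013888… → ⌈·⌉ = 376
j=4: r + 3k = 507.958333… → ⌈·⌉ = 508
j=5: r + 4k = 640.902777… → ⌈·⌉ = 641
j=6: r + 5k = 773.847222… → ⌈·⌉ = 774
j=7: r + 6k = 906.791666… → ⌈·⌉ = 907
j=8: r + 7k = 1039.736111… → ⌈·⌉ = 1040
j=9: r + 8k = 1172.680555… → ⌈·⌉ = 1173
j=10: r + 9k = 1305.625 → ⌈·⌉ = 1306
j=11: r + 10k = 1438.569444… → ⌈·⌉ = 1439
j=12: r + 11k = 1571.513888… → ⌈·⌉ = 1572
j=13: r + 12k = 1704.458333… → ⌈·⌉ = 1705
j=14: r + 13k = 1837.402777… → ⌈·⌉ = 1838
j=15: r + 14k = 1970.347222… → ⌈·⌉ = 1971
j=16: r + 15k = 2103.291666… → ⌈·⌉ = 2104
j=17: r + 16k = 2236.236111… → ⌈·⌉ = 2237
j=18: r + 17k = 2369.180555… → ⌈·⌉ = 2370

110, 243, 376, 508, 641, 774, 907, 1040, 1173, 1306, 1439, 1572, 1705, 1838, 1971, 2104, 2237, 2370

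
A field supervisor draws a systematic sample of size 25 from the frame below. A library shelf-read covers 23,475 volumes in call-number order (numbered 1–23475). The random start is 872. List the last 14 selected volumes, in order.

11201, 12140, 13079, 14018, 14957, 15896, 16835, 17774, 18713, 19652, 20591, 21530, 22469, 23408

k = N/n = 23475/25 = 939
12th selection = 872 + 11×939 = 11201
13th: 11201 + 939 = 12140
14th: 12140 + 939 = 13079
15th: 13079 + 939 = 14018
16th: 14018 + 939 = 14957
17th: 14957 + 939 = 15896
18th: 15896 + 939 = 16835
19th: 16835 + 939 = 17774
20th: 17774 + 939 = 18713
21st: 18713 + 939 = 19652
22nd: 19652 + 939 = 20591
23rd: 20591 + 939 = 21530
24th: 21530 + 939 = 22469
25th: 22469 + 939 = 23408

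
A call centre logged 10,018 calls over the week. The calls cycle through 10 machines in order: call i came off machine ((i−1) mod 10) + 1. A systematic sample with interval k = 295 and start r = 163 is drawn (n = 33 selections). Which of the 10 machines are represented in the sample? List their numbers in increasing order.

3, 8

Consecutive selections differ by k = 295, so their machine numbers differ by 295 mod 10 = 5.
gcd(295, 10) = 5, so the sample visits 10/5 = 2 distinct residues mod 10.
Start 163 is machine 3; the machines hit are 3, 8.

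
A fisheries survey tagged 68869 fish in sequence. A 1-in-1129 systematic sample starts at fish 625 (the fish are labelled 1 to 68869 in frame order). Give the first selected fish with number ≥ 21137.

k = 1129
Steps past start: ⌈(21137 − 625)/1129⌉ = ⌈20512/1129⌉ = 19
Selected fish: 625 + 19×1129 = 22076

22076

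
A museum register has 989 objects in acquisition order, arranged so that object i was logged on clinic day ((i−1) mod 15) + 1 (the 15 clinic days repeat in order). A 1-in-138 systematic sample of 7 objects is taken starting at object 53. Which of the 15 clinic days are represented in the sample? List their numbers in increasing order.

Consecutive selections differ by k = 138, so their clinic day numbers differ by 138 mod 15 = 3.
gcd(138, 15) = 3, so the sample visits 15/3 = 5 distinct residues mod 15.
Start 53 is clinic day 8; the clinic days hit are 2, 5, 8, 11, 14.

2, 5, 8, 11, 14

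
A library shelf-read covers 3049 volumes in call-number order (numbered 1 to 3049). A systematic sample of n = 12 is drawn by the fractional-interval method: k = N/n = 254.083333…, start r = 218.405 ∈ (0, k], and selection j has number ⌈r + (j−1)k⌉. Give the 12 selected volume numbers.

219, 473, 727, 981, 1235, 1489, 1743, 1997, 2252, 2506, 2760, 3014

j=1: r + 0k = 218.405 → ⌈·⌉ = 219
j=2: r + 1k = 472.488333… → ⌈·⌉ = 473
j=3: r + 2k = 726.571666… → ⌈·⌉ = 727
j=4: r + 3k = 980.655 → ⌈·⌉ = 981
j=5: r + 4k = 1234.738333… → ⌈·⌉ = 1235
j=6: r + 5k = 1488.821666… → ⌈·⌉ = 1489
j=7: r + 6k = 1742.905 → ⌈·⌉ = 1743
j=8: r + 7k = 1996.988333… → ⌈·⌉ = 1997
j=9: r + 8k = 2251.071666… → ⌈·⌉ = 2252
j=10: r + 9k = 2505.155 → ⌈·⌉ = 2506
j=11: r + 10k = 2759.238333… → ⌈·⌉ = 2760
j=12: r + 11k = 3013.321666… → ⌈·⌉ = 3014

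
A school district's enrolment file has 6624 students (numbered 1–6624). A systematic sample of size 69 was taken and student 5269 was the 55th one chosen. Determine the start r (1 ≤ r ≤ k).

85

k = 6624/69 = 96
r = 5269 − (55−1)×96 = 5269 − 5184 = 85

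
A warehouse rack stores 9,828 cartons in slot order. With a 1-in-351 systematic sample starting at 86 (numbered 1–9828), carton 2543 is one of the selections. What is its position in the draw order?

k = 351
position = (2543 − 86)/351 + 1 = 2457/351 + 1 = 7 + 1 = 8

8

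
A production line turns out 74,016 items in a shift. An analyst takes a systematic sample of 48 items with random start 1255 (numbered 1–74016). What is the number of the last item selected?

73729

k = 74016/48 = 1542
48th selection = r + (48−1)·k = 1255 + 47×1542 = 1255 + 72474 = 73729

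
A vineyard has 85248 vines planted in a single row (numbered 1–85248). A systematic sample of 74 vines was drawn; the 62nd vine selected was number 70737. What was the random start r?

465

k = 85248/74 = 1152
r = 70737 − (62−1)×1152 = 70737 − 70272 = 465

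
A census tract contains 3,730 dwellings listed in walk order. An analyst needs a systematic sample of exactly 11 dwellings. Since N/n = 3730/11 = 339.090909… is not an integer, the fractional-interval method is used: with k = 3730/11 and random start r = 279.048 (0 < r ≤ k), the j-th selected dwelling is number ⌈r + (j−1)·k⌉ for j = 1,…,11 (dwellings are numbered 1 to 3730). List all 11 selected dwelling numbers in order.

j=1: r + 0k = 279.048 → ⌈·⌉ = 280
j=2: r + 1k = 618.138909… → ⌈·⌉ = 619
j=3: r + 2k = 957.229818… → ⌈·⌉ = 958
j=4: r + 3k = 1296.320727… → ⌈·⌉ = 1297
j=5: r + 4k = 1635.411636… → ⌈·⌉ = 1636
j=6: r + 5k = 1974.502545… → ⌈·⌉ = 1975
j=7: r + 6k = 2313.593454… → ⌈·⌉ = 2314
j=8: r + 7k = 2652.684363… → ⌈·⌉ = 2653
j=9: r + 8k = 2991.775272… → ⌈·⌉ = 2992
j=10: r + 9k = 3330.866181… → ⌈·⌉ = 3331
j=11: r + 10k = 3669.957090… → ⌈·⌉ = 3670

280, 619, 958, 1297, 1636, 1975, 2314, 2653, 2992, 3331, 3670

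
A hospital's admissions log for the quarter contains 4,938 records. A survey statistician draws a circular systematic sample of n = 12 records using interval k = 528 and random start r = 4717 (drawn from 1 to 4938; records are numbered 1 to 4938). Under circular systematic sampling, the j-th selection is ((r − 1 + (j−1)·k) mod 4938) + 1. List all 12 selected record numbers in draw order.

4717, 307, 835, 1363, 1891, 2419, 2947, 3475, 4003, 4531, 121, 649

Selection 1: 4717
Selection 2: 4717 + 528 = 5245 → 5245 − 4938 = 307
Selection 3: 307 + 528 = 835
Selection 4: 835 + 528 = 1363
Selection 5: 1363 + 528 = 1891
Selection 6: 1891 + 528 = 2419
Selection 7: 2419 + 528 = 2947
Selection 8: 2947 + 528 = 3475
Selection 9: 3475 + 528 = 4003
Selection 10: 4003 + 528 = 4531
Selection 11: 4531 + 528 = 5059 → 5059 − 4938 = 121
Selection 12: 121 + 528 = 649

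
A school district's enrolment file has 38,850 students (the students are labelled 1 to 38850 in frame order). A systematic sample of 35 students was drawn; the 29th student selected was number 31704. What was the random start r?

k = 38850/35 = 1110
r = 31704 − (29−1)×1110 = 31704 − 31080 = 624

624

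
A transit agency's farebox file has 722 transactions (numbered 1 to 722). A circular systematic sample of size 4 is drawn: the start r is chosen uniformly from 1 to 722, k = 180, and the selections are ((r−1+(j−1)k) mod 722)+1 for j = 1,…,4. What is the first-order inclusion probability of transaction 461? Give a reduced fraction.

2/361

For each position j, as r ranges over 1…722 the j-th selection hits every transaction exactly once, so transaction 461 is selected for exactly 4 of the 722 starts.
Inclusion probability = 4/722 = 2/361.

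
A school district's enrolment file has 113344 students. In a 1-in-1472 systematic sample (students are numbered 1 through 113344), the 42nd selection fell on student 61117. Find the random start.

765

k = 1472
r = 61117 − (42−1)×1472 = 61117 − 60352 = 765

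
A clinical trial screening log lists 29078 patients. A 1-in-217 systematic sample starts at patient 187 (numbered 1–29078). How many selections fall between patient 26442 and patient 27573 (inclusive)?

k = 217
First selection ≥ 26442: 187 + ⌈(26442−187)/217⌉·217 = 187 + 121×217 = 26444
Last selection ≤ 27573: 187 + ⌊(27573−187)/217⌋·217 = 187 + 126×217 = 27529
Count = 126 − 121 + 1 = 6

6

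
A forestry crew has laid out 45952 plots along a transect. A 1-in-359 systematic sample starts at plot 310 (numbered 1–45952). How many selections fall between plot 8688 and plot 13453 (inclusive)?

k = 359
First selection ≥ 8688: 310 + ⌈(8688−310)/359⌉·359 = 310 + 24×359 = 8926
Last selection ≤ 13453: 310 + ⌊(13453−310)/359⌋·359 = 310 + 36×359 = 13234
Count = 36 − 24 + 1 = 13

13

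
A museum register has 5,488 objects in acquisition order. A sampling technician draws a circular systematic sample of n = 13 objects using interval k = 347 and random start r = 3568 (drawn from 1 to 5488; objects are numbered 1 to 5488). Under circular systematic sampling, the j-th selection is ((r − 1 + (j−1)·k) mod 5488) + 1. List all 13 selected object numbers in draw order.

3568, 3915, 4262, 4609, 4956, 5303, 162, 509, 856, 1203, 1550, 1897, 2244

Selection 1: 3568
Selection 2: 3568 + 347 = 3915
Selection 3: 3915 + 347 = 4262
Selection 4: 4262 + 347 = 4609
Selection 5: 4609 + 347 = 4956
Selection 6: 4956 + 347 = 5303
Selection 7: 5303 + 347 = 5650 → 5650 − 5488 = 162
Selection 8: 162 + 347 = 509
Selection 9: 509 + 347 = 856
Selection 10: 856 + 347 = 1203
Selection 11: 1203 + 347 = 1550
Selection 12: 1550 + 347 = 1897
Selection 13: 1897 + 347 = 2244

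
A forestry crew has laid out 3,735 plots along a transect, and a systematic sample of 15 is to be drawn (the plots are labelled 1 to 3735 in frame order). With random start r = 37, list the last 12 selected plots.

k = N/n = 3735/15 = 249
4th selection = 37 + 3×249 = 784
5th: 784 + 249 = 1033
6th: 1033 + 249 = 1282
7th: 1282 + 249 = 1531
8th: 1531 + 249 = 1780
9th: 1780 + 249 = 2029
10th: 2029 + 249 = 2278
11th: 2278 + 249 = 2527
12th: 2527 + 249 = 2776
13th: 2776 + 249 = 3025
14th: 3025 + 249 = 3274
15th: 3274 + 249 = 3523

784, 1033, 1282, 1531, 1780, 2029, 2278, 2527, 2776, 3025, 3274, 3523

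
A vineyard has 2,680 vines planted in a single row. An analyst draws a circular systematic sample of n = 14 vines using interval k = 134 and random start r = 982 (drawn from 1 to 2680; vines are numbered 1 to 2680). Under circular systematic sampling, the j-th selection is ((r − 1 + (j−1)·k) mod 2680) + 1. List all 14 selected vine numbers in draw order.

982, 1116, 1250, 1384, 1518, 1652, 1786, 1920, 2054, 2188, 2322, 2456, 2590, 44

Selection 1: 982
Selection 2: 982 + 134 = 1116
Selection 3: 1116 + 134 = 1250
Selection 4: 1250 + 134 = 1384
Selection 5: 1384 + 134 = 1518
Selection 6: 1518 + 134 = 1652
Selection 7: 1652 + 134 = 1786
Selection 8: 1786 + 134 = 1920
Selection 9: 1920 + 134 = 2054
Selection 10: 2054 + 134 = 2188
Selection 11: 2188 + 134 = 2322
Selection 12: 2322 + 134 = 2456
Selection 13: 2456 + 134 = 2590
Selection 14: 2590 + 134 = 2724 → 2724 − 2680 = 44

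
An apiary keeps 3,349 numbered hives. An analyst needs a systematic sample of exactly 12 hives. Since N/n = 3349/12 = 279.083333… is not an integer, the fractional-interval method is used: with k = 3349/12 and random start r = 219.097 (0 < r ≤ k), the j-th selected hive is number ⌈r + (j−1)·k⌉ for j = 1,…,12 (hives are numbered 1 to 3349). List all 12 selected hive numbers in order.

220, 499, 778, 1057, 1336, 1615, 1894, 2173, 2452, 2731, 3010, 3290

j=1: r + 0k = 219.097 → ⌈·⌉ = 220
j=2: r + 1k = 498.180333… → ⌈·⌉ = 499
j=3: r + 2k = 777.263666… → ⌈·⌉ = 778
j=4: r + 3k = 1056.347 → ⌈·⌉ = 1057
j=5: r + 4k = 1335.430333… → ⌈·⌉ = 1336
j=6: r + 5k = 1614.513666… → ⌈·⌉ = 1615
j=7: r + 6k = 1893.597 → ⌈·⌉ = 1894
j=8: r + 7k = 2172.680333… → ⌈·⌉ = 2173
j=9: r + 8k = 2451.763666… → ⌈·⌉ = 2452
j=10: r + 9k = 2730.847 → ⌈·⌉ = 2731
j=11: r + 10k = 3009.930333… → ⌈·⌉ = 3010
j=12: r + 11k = 3289.013666… → ⌈·⌉ = 3290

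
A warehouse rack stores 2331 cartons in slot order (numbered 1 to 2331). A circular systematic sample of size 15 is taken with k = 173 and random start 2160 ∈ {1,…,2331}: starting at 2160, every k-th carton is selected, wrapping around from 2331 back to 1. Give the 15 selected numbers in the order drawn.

Selection 1: 2160
Selection 2: 2160 + 173 = 2333 → 2333 − 2331 = 2
Selection 3: 2 + 173 = 175
Selection 4: 175 + 173 = 348
Selection 5: 348 + 173 = 521
Selection 6: 521 + 173 = 694
Selection 7: 694 + 173 = 867
Selection 8: 867 + 173 = 1040
Selection 9: 1040 + 173 = 1213
Selection 10: 1213 + 173 = 1386
Selection 11: 1386 + 173 = 1559
Selection 12: 1559 + 173 = 1732
Selection 13: 1732 + 173 = 1905
Selection 14: 1905 + 173 = 2078
Selection 15: 2078 + 173 = 2251

2160, 2, 175, 348, 521, 694, 867, 1040, 1213, 1386, 1559, 1732, 1905, 2078, 2251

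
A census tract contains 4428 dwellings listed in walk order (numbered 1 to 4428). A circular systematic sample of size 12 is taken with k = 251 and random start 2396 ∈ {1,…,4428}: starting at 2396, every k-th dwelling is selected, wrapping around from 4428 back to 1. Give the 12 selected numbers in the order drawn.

2396, 2647, 2898, 3149, 3400, 3651, 3902, 4153, 4404, 227, 478, 729

Selection 1: 2396
Selection 2: 2396 + 251 = 2647
Selection 3: 2647 + 251 = 2898
Selection 4: 2898 + 251 = 3149
Selection 5: 3149 + 251 = 3400
Selection 6: 3400 + 251 = 3651
Selection 7: 3651 + 251 = 3902
Selection 8: 3902 + 251 = 4153
Selection 9: 4153 + 251 = 4404
Selection 10: 4404 + 251 = 4655 → 4655 − 4428 = 227
Selection 11: 227 + 251 = 478
Selection 12: 478 + 251 = 729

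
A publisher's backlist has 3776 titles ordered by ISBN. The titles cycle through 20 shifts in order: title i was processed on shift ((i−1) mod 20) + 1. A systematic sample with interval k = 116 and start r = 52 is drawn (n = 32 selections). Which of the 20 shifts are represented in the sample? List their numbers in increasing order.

Consecutive selections differ by k = 116, so their shift numbers differ by 116 mod 20 = 16.
gcd(116, 20) = 4, so the sample visits 20/4 = 5 distinct residues mod 20.
Start 52 is shift 12; the shifts hit are 4, 8, 12, 16, 20.

4, 8, 12, 16, 20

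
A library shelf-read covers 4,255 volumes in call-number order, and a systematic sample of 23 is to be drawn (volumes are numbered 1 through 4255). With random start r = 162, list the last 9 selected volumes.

2752, 2937, 3122, 3307, 3492, 3677, 3862, 4047, 4232

k = N/n = 4255/23 = 185
15th selection = 162 + 14×185 = 2752
16th: 2752 + 185 = 2937
17th: 2937 + 185 = 3122
18th: 3122 + 185 = 3307
19th: 3307 + 185 = 3492
20th: 3492 + 185 = 3677
21st: 3677 + 185 = 3862
22nd: 3862 + 185 = 4047
23rd: 4047 + 185 = 4232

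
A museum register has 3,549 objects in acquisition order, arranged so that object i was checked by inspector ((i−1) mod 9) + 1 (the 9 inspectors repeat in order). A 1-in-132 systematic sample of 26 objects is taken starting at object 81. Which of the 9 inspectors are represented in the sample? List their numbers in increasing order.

Consecutive selections differ by k = 132, so their inspector numbers differ by 132 mod 9 = 6.
gcd(132, 9) = 3, so the sample visits 9/3 = 3 distinct residues mod 9.
Start 81 is inspector 9; the inspectors hit are 3, 6, 9.

3, 6, 9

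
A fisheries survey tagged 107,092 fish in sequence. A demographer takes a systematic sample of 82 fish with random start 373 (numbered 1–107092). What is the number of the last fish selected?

106159

k = 107092/82 = 1306
82nd selection = r + (82−1)·k = 373 + 81×1306 = 373 + 105786 = 106159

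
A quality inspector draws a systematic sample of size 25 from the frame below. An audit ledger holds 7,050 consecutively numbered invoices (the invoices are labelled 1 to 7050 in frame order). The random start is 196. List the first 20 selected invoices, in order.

196, 478, 760, 1042, 1324, 1606, 1888, 2170, 2452, 2734, 3016, 3298, 3580, 3862, 4144, 4426, 4708, 4990, 5272, 5554

k = N/n = 7050/25 = 282
invoice 1: 196
invoice 2: 196 + 282 = 478
invoice 3: 478 + 282 = 760
invoice 4: 760 + 282 = 1042
invoice 5: 1042 + 282 = 1324
invoice 6: 1324 + 282 = 1606
invoice 7: 1606 + 282 = 1888
invoice 8: 1888 + 282 = 2170
invoice 9: 2170 + 282 = 2452
invoice 10: 2452 + 282 = 2734
invoice 11: 2734 + 282 = 3016
invoice 12: 3016 + 282 = 3298
invoice 13: 3298 + 282 = 3580
invoice 14: 3580 + 282 = 3862
invoice 15: 3862 + 282 = 4144
invoice 16: 4144 + 282 = 4426
invoice 17: 4426 + 282 = 4708
invoice 18: 4708 + 282 = 4990
invoice 19: 4990 + 282 = 5272
invoice 20: 5272 + 282 = 5554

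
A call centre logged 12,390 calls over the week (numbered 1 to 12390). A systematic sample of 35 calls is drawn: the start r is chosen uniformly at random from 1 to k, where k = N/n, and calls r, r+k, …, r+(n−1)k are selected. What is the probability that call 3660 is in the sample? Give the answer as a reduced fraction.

k = 12390/35 = 354.
Call 3660 is selected iff r ≡ 3660 (mod 354); exactly one such r in {1,…,354}.
Inclusion probability = 1/354.

1/354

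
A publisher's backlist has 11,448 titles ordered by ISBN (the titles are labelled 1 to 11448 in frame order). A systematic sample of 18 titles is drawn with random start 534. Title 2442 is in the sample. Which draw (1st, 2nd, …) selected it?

4

k = 11448/18 = 636
position = (2442 − 534)/636 + 1 = 1908/636 + 1 = 3 + 1 = 4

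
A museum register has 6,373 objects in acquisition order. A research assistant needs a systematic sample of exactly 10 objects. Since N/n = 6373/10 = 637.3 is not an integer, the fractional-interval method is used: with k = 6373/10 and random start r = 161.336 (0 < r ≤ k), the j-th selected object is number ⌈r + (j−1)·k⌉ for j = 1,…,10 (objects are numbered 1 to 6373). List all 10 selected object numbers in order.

j=1: r + 0k = 161.336 → ⌈·⌉ = 162
j=2: r + 1k = 798.636 → ⌈·⌉ = 799
j=3: r + 2k = 1435.936 → ⌈·⌉ = 1436
j=4: r + 3k = 2073.236 → ⌈·⌉ = 2074
j=5: r + 4k = 2710.536 → ⌈·⌉ = 2711
j=6: r + 5k = 3347.836 → ⌈·⌉ = 3348
j=7: r + 6k = 3985.136 → ⌈·⌉ = 3986
j=8: r + 7k = 4622.436 → ⌈·⌉ = 4623
j=9: r + 8k = 5259.736 → ⌈·⌉ = 5260
j=10: r + 9k = 5897.036 → ⌈·⌉ = 5898

162, 799, 1436, 2074, 2711, 3348, 3986, 4623, 5260, 5898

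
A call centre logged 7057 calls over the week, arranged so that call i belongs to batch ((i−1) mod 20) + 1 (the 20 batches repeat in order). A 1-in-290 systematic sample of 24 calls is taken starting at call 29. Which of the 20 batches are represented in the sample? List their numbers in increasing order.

Consecutive selections differ by k = 290, so their batch numbers differ by 290 mod 20 = 10.
gcd(290, 20) = 10, so the sample visits 20/10 = 2 distinct residues mod 20.
Start 29 is batch 9; the batches hit are 9, 19.

9, 19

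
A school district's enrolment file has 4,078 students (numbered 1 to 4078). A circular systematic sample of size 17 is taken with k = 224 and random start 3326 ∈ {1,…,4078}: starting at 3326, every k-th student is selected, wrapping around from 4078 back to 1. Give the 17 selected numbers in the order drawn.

Selection 1: 3326
Selection 2: 3326 + 224 = 3550
Selection 3: 3550 + 224 = 3774
Selection 4: 3774 + 224 = 3998
Selection 5: 3998 + 224 = 4222 → 4222 − 4078 = 144
Selection 6: 144 + 224 = 368
Selection 7: 368 + 224 = 592
Selection 8: 592 + 224 = 816
Selection 9: 816 + 224 = 1040
Selection 10: 1040 + 224 = 1264
Selection 11: 1264 + 224 = 1488
Selection 12: 1488 + 224 = 1712
Selection 13: 1712 + 224 = 1936
Selection 14: 1936 + 224 = 2160
Selection 15: 2160 + 224 = 2384
Selection 16: 2384 + 224 = 2608
Selection 17: 2608 + 224 = 2832

3326, 3550, 3774, 3998, 144, 368, 592, 816, 1040, 1264, 1488, 1712, 1936, 2160, 2384, 2608, 2832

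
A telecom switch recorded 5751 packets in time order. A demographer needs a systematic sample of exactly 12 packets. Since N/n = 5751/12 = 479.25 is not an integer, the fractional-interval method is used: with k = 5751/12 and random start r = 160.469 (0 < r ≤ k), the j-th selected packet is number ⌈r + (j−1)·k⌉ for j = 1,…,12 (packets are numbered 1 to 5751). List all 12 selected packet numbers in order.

161, 640, 1119, 1599, 2078, 2557, 3036, 3516, 3995, 4474, 4953, 5433

j=1: r + 0k = 160.469 → ⌈·⌉ = 161
j=2: r + 1k = 639.719 → ⌈·⌉ = 640
j=3: r + 2k = 1118.969 → ⌈·⌉ = 1119
j=4: r + 3k = 1598.219 → ⌈·⌉ = 1599
j=5: r + 4k = 2077.469 → ⌈·⌉ = 2078
j=6: r + 5k = 2556.719 → ⌈·⌉ = 2557
j=7: r + 6k = 3035.969 → ⌈·⌉ = 3036
j=8: r + 7k = 3515.219 → ⌈·⌉ = 3516
j=9: r + 8k = 3994.469 → ⌈·⌉ = 3995
j=10: r + 9k = 4473.719 → ⌈·⌉ = 4474
j=11: r + 10k = 4952.969 → ⌈·⌉ = 4953
j=12: r + 11k = 5432.219 → ⌈·⌉ = 5433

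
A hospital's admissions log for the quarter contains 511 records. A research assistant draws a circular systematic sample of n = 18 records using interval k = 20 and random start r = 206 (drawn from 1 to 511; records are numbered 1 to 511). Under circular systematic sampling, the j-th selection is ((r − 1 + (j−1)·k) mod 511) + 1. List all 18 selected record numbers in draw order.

Selection 1: 206
Selection 2: 206 + 20 = 226
Selection 3: 226 + 20 = 246
Selection 4: 246 + 20 = 266
Selection 5: 266 + 20 = 286
Selection 6: 286 + 20 = 306
Selection 7: 306 + 20 = 326
Selection 8: 326 + 20 = 346
Selection 9: 346 + 20 = 366
Selection 10: 366 + 20 = 386
Selection 11: 386 + 20 = 406
Selection 12: 406 + 20 = 426
Selection 13: 426 + 20 = 446
Selection 14: 446 + 20 = 466
Selection 15: 466 + 20 = 486
Selection 16: 486 + 20 = 506
Selection 17: 506 + 20 = 526 → 526 − 511 = 15
Selection 18: 15 + 20 = 35

206, 226, 246, 266, 286, 306, 326, 346, 366, 386, 406, 426, 446, 466, 486, 506, 15, 35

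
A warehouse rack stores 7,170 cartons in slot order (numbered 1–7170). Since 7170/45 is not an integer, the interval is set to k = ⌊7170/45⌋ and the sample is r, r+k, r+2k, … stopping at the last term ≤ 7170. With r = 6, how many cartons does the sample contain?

k = ⌊7170/45⌋ = 159
Achieved size = ⌊(7170 − 6)/159⌋ + 1 = ⌊7164/159⌋ + 1 = 45 + 1 = 46
(last selection: 6 + 45×159 = 7161 ≤ 7170; next would be 7320 > 7170)

46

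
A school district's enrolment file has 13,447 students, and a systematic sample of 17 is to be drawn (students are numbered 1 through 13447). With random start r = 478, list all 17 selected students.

478, 1269, 2060, 2851, 3642, 4433, 5224, 6015, 6806, 7597, 8388, 9179, 9970, 10761, 11552, 12343, 13134

k = N/n = 13447/17 = 791
student 1: 478
student 2: 478 + 791 = 1269
student 3: 1269 + 791 = 2060
student 4: 2060 + 791 = 2851
student 5: 2851 + 791 = 3642
student 6: 3642 + 791 = 4433
student 7: 4433 + 791 = 5224
student 8: 5224 + 791 = 6015
student 9: 6015 + 791 = 6806
student 10: 6806 + 791 = 7597
student 11: 7597 + 791 = 8388
student 12: 8388 + 791 = 9179
student 13: 9179 + 791 = 9970
student 14: 9970 + 791 = 10761
student 15: 10761 + 791 = 11552
student 16: 11552 + 791 = 12343
student 17: 12343 + 791 = 13134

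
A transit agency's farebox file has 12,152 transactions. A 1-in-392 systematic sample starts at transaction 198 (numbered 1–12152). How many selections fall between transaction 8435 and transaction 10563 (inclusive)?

k = 392
First selection ≥ 8435: 198 + ⌈(8435−198)/392⌉·392 = 198 + 22×392 = 8822
Last selection ≤ 10563: 198 + ⌊(10563−198)/392⌋·392 = 198 + 26×392 = 10390
Count = 26 − 22 + 1 = 5

5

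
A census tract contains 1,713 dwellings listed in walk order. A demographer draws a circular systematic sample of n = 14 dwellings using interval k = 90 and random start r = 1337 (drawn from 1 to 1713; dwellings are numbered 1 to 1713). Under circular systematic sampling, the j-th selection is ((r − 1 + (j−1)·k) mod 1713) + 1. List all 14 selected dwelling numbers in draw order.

Selection 1: 1337
Selection 2: 1337 + 90 = 1427
Selection 3: 1427 + 90 = 1517
Selection 4: 1517 + 90 = 1607
Selection 5: 1607 + 90 = 1697
Selection 6: 1697 + 90 = 1787 → 1787 − 1713 = 74
Selection 7: 74 + 90 = 164
Selection 8: 164 + 90 = 254
Selection 9: 254 + 90 = 344
Selection 10: 344 + 90 = 434
Selection 11: 434 + 90 = 524
Selection 12: 524 + 90 = 614
Selection 13: 614 + 90 = 704
Selection 14: 704 + 90 = 794

1337, 1427, 1517, 1607, 1697, 74, 164, 254, 344, 434, 524, 614, 704, 794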